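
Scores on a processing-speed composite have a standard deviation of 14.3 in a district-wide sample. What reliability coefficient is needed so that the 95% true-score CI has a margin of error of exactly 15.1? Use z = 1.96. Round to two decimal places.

0.71

SEM needed = half-width / z = 15.1/1.96 ≈ 7.7041
r = 1 − (SEM / SD)² = 1 − (7.7041 / 14.3)² ≈ 1 − 0.2902 ≈ 0.7098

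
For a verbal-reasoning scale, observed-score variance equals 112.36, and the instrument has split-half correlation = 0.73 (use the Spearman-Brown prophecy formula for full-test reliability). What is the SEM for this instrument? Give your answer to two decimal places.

4.19

σ = 112.36^(1/2) = 10.60000
Spearman-Brown: r = 2(0.73) / (1 + 0.73) = 1.46000 / 1.73000 ≈ 0.84393
SEM = 10.60000 × √(1 − 0.84393) = 10.60000 × √0.15607 ≈ 10.60000 × 0.39506 ≈ 4.18760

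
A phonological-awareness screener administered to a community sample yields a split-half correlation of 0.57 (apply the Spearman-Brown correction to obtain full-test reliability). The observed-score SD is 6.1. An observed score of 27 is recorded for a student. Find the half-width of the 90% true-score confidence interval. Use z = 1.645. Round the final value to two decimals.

r_full = 2·0.57 / (1 + 0.57) ≃ 0.726
The standard error of measurement is 6.100·√(1 − 0.726) ≃ 6.100·0.523 ≃ 3.192.
Margin = 1.645 · 3.192 ≃ 5.251

5.25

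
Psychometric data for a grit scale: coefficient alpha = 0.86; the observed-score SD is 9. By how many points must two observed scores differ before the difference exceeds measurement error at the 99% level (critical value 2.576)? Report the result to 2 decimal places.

12.27

SEM = 9.00000 * √(1 − 0.86000) = 9.00000 * √0.14000 ≈ 9.00000 * 0.37417 ≈ 3.36749
SE_diff = SEM * √2 ≈ 3.36749 * 1.41421 ≈ 4.76235
Minimum reliable difference = 2.576 * SE_diff ≈ 2.576 * 4.76235 ≈ 12.26782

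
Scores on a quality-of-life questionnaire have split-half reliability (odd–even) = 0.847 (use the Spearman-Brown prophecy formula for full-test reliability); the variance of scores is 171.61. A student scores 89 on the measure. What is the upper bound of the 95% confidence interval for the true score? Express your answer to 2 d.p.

96.39

SD = √171.61 ≈ 13.1000
r_full = 2·0.847 / (1 + 0.847) ≈ 0.9172
The standard error of measurement is 13.1000·√(1 − 0.9172) ≈ 13.1000·0.2878 ≈ 3.7704.
Half-width = 1.96·3.7704 ≈ 7.3899
Upper limit = 89 + 7.3899 ≈ 96.3899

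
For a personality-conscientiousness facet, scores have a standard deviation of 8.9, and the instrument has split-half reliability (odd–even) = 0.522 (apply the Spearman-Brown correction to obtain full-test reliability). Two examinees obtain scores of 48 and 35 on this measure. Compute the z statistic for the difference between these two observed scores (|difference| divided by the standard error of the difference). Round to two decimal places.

1.84

r_full = 2·0.522 / (1 + 0.522) ≃ 0.6859
SEM = 8.9000 · √(1 − 0.6859) = 8.9000 · √0.3141 ≃ 8.9000 · 0.5604 ≃ 4.9877
Standard error of the difference = 4.9877·√2 ≃ 7.0536
z = 13 / 7.0536 ≃ 1.8430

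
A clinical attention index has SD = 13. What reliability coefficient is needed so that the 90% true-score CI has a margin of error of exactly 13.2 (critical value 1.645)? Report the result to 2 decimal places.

0.62

SEM needed = half-width / z = 13.2/1.645 ≃ 8.024
r = 1 − (8.024/13)² ≃ 1 − 0.381 ≃ 0.619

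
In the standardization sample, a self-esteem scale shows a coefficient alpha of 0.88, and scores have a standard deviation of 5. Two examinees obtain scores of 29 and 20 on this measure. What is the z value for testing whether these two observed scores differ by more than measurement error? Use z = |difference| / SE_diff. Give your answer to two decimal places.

3.67

The standard error of measurement is 5.00000*√(1 − 0.88000) ≃ 5.00000*0.34641 ≃ 1.73205.
SE_diff = SEM * √2 ≃ 1.73205 * 1.41421 ≃ 2.44949
z = |29 − 20| / 2.44949 = 9 / 2.44949 ≃ 3.67423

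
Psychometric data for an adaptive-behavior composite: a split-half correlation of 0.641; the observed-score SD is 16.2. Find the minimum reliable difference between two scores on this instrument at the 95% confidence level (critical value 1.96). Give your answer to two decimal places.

Full-length reliability (Spearman-Brown) = 2(0.641)/(1+0.641) ≃ 0.781
The standard error of measurement is 16.200×√(1 − 0.781) ≃ 16.200×0.468 ≃ 7.577.
Standard error of the difference = 7.577·√2 ≃ 10.716
Smallest detectable difference = 1.96×10.716 ≃ 21.003

21.00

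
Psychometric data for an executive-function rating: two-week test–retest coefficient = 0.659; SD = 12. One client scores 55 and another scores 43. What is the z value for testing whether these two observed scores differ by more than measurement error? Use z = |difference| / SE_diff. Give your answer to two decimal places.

SEM = 12.0000*√(1 − 0.6590) ≃ 7.0074
SE_diff = SEM * √2 ≃ 7.0074 * 1.4142 ≃ 9.9100
z = |55 − 43| / 9.9100 = 12 / 9.9100 ≃ 1.2109

1.21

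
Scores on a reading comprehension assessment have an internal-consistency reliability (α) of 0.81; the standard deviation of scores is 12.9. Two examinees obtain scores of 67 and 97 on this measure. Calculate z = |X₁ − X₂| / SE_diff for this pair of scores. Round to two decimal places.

SEM = 12.9000 · √(1 − 0.8100) = 12.9000 · √0.1900 ≃ 12.9000 · 0.4359 ≃ 5.6230
SE_diff = SEM · √2 ≃ 5.6230 · 1.4142 ≃ 7.9521
z = |67 − 97| / 7.9521 = 30 / 7.9521 ≃ 3.7726

3.77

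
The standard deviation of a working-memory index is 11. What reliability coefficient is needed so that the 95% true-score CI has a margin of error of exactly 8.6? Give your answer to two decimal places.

Required SEM = 8.6 / 1.96 ≈ 4.38776
r = 1 − (SEM / SD)² = 1 − (4.38776 / 11)² ≈ 1 − 0.15911 ≈ 0.84089

0.84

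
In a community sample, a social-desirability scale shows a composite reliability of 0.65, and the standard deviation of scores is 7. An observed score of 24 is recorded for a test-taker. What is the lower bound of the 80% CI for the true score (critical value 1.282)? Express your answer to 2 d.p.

18.69

SEM = 7.0000 · √(1 − 0.6500) = 7.0000 · √0.3500 ≃ 7.0000 · 0.5916 ≃ 4.1413
1.282 · SEM ≃ 5.3091
Lower limit = 24 − 5.3091 ≃ 18.6909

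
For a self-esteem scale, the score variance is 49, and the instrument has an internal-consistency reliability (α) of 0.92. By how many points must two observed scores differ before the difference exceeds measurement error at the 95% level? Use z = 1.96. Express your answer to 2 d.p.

5.49

σ = 49^(1/2) = 7.000
SEM = 7.000 * √(1 − 0.920) = 7.000 * √0.080 ≃ 7.000 * 0.283 ≃ 1.980
SE_diff = √2 * SEM ≃ 2.800
Smallest detectable difference = 1.96*2.800 ≃ 5.488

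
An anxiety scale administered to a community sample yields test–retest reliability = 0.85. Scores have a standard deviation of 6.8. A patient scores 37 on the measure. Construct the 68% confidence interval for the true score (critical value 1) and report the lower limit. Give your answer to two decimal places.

The standard error of measurement is 6.80000*√(1 − 0.85000) ≈ 6.80000*0.38730 ≈ 2.63363.
Margin = 1 * 2.63363 ≈ 2.63363
Lower bound: 37 − 2.63363 = 34.36637

34.37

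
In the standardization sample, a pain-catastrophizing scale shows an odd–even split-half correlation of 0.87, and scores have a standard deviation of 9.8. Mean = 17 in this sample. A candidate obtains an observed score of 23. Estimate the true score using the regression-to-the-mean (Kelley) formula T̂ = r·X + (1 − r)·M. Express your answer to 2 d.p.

r_full = 2·0.87 / (1 + 0.87) ≈ 0.9305
T̂ = 0.9305(23) + 0.0695(17) ≈ 22.5829

22.58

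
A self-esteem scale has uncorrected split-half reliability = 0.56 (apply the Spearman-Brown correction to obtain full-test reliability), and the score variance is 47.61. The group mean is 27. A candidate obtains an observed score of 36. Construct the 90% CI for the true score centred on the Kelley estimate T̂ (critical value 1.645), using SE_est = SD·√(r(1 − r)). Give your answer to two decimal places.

SD = √47.61 ≈ 6.90000
r_full = 2·0.56 / (1 + 0.56) ≈ 0.71795
T̂ = 0.71795(36) + 0.28205(27) ≈ 33.46154
SE_est = SD * √(r(1 − r)) = 6.90000 * √0.20250 ≈ 6.90000 * 0.45000 ≈ 3.10499
90% CI: 33.46154 ± 5.10770 ≈ (28.35383, 38.56924)

[28.35, 38.57]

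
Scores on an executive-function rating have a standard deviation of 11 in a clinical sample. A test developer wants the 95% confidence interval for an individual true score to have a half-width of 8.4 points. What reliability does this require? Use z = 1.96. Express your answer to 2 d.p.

SEM needed = half-width / z = 8.4/1.96 ≃ 4.286
r = 1 − (4.286/11)² ≃ 1 − 0.152 ≃ 0.848

0.85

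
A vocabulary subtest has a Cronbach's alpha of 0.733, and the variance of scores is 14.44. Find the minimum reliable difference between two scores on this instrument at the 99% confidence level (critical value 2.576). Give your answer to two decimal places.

7.15

SD = √14.44 = 3.8000
SEM = 3.8000 * √(1 − 0.7330) = 3.8000 * √0.2670 ≈ 3.8000 * 0.5167 ≈ 1.9635
SE_diff = √2 * SEM ≈ 2.7769
Minimum reliable difference = 2.576 * SE_diff ≈ 2.576 * 2.7769 ≈ 7.1532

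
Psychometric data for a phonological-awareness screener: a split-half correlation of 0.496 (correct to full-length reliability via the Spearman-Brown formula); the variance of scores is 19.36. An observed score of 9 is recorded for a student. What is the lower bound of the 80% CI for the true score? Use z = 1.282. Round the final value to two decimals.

SD = √19.36 ≈ 4.4000
Full-length reliability (Spearman-Brown) = 2(0.496)/(1+0.496) ≈ 0.6631
The standard error of measurement is 4.4000·√(1 − 0.6631) ≈ 4.4000·0.5804 ≈ 2.5539.
Half-width = 1.282·2.5539 ≈ 3.2741
Lower limit = 9 − 3.2741 ≈ 5.7259

5.73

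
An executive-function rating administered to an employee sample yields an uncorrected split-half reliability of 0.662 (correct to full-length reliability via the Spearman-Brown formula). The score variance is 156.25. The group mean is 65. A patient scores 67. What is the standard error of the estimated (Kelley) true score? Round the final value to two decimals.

SD = √156.25 ≈ 12.50000
Full-length reliability (Spearman-Brown) = 2(0.662)/(1+0.662) ≈ 0.79663
SE_est = 12.50000·√(0.79663·0.20337) ≈ 5.03131

5.03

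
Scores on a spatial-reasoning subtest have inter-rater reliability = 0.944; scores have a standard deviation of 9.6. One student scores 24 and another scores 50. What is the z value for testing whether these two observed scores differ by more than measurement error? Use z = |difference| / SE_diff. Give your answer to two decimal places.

8.09

SEM = 9.600 × √(1 − 0.944) = 9.600 × √0.056 ≈ 9.600 × 0.237 ≈ 2.272
SE_diff = SEM × √2 ≈ 2.272 × 1.414 ≈ 3.213
z = 26 / 3.213 ≈ 8.093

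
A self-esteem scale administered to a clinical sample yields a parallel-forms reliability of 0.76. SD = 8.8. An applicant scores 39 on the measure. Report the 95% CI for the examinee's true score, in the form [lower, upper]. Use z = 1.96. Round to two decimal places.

[30.55, 47.45]

The standard error of measurement is 8.80000·√(1 − 0.76000) ≃ 8.80000·0.48990 ≃ 4.31110.
Half-width = 1.96·4.31110 ≃ 8.44976
95% CI: 39 ± 8.44976 = [30.55024, 47.44976]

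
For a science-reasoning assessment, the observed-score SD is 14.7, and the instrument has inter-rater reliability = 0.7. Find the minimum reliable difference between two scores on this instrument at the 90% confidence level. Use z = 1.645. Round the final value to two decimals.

18.73

The standard error of measurement is 14.7000×√(1 − 0.7000) ≈ 14.7000×0.5477 ≈ 8.0515.
SE_diff = SEM × √2 ≈ 8.0515 × 1.4142 ≈ 11.3866
Smallest detectable difference = 1.645×11.3866 ≈ 18.7309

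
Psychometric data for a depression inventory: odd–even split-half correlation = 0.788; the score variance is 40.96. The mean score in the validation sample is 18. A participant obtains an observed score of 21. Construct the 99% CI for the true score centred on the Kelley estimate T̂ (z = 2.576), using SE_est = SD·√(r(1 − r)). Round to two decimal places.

[15.31, 25.97]

SD = √40.96 ≈ 6.4000
Spearman-Brown: r = 2(0.788) / (1 + 0.788) = 1.5760 / 1.7880 ≈ 0.8814
Estimated true score = 0.8814×21 + (1 − 0.8814)×18 ≈ 20.6443
SE_est = 6.4000·√[r(1 − r)] ≈ 2.0690
CI = 20.6443 ± 2.576 × 2.0690 → [15.3146, 25.9740]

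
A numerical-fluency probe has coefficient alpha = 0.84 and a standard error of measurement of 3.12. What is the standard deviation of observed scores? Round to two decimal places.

SD = 3.12 / √(1 − 0.84) ≈ 7.8000

7.80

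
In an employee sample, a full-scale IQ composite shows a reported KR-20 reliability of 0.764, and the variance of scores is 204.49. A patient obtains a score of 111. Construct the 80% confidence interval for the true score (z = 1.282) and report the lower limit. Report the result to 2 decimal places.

σ = 204.49^(1/2) = 14.300
SEM = 14.300 * √(1 − 0.764) = 14.300 * √0.236 ≈ 14.300 * 0.486 ≈ 6.947
Half-width = 1.282*6.947 ≈ 8.906
Lower limit = 111 − 8.906 ≈ 102.094

102.09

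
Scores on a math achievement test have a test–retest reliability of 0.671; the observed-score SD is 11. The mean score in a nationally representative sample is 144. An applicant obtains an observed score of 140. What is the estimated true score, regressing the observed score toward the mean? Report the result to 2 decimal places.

141.32

Estimated true score = 0.6710·140 + (1 − 0.6710)·144 ≈ 141.3160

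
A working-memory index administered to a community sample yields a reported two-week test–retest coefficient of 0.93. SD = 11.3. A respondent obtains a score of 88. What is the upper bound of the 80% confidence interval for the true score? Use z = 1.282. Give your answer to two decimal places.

SEM = 11.300·√(1 − 0.930) ≃ 2.990
1.282 · SEM ≃ 3.833
Upper bound: 88 + 3.833 = 91.833

91.83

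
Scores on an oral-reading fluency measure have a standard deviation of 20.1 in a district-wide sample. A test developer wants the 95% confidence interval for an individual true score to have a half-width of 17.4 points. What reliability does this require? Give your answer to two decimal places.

Required SEM = 17.4 / 1.96 ≈ 8.8776
r = 1 − (8.8776/20.1)² ≈ 1 − 0.1951 ≈ 0.8049

0.80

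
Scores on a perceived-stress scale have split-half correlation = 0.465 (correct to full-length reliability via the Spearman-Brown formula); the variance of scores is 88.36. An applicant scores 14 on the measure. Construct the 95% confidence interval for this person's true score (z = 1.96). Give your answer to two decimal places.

[2.87, 25.13]

SD = √88.36 ≃ 9.400
Spearman-Brown: r = 2(0.465) / (1 + 0.465) = 0.930 / 1.465 ≃ 0.635
The standard error of measurement is 9.400×√(1 − 0.635) ≃ 9.400×0.604 ≃ 5.680.
Half-width = 1.96×5.680 ≃ 11.134
CI = 14 ± 11.134 → [2.866, 25.134]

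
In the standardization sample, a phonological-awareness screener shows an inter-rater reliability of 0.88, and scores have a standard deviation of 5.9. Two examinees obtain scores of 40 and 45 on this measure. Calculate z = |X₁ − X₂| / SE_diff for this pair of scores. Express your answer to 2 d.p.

SEM = 5.900 * √(1 − 0.880) = 5.900 * √0.120 ≈ 5.900 * 0.346 ≈ 2.044
Standard error of the difference = 2.044·√2 ≈ 2.890
z = |40 − 45| / 2.890 = 5 / 2.890 ≈ 1.730

1.73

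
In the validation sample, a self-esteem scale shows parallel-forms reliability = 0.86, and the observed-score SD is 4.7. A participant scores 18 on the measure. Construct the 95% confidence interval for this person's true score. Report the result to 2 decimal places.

[14.55, 21.45]

SEM = 4.7000*√(1 − 0.8600) ≈ 1.7586
Half-width = 1.96*1.7586 ≈ 3.4468
Interval: (14.5532, 21.4468)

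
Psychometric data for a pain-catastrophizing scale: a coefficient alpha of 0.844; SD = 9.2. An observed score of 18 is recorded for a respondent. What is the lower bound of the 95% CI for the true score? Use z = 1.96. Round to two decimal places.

10.88

SEM = 9.200×√(1 − 0.844) ≃ 3.634
Margin = 1.96 × 3.634 ≃ 7.122
Lower bound: 18 − 7.122 = 10.878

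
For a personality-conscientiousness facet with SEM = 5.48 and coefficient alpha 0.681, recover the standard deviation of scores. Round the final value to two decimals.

SD = 5.48 / √(1 − 0.681) ≈ 9.7025

9.70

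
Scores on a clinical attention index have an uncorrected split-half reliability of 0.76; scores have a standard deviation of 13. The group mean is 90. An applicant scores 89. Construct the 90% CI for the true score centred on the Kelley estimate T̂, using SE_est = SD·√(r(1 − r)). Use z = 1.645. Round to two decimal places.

Spearman-Brown: r = 2(0.76) / (1 + 0.76) = 1.5200 / 1.7600 ≈ 0.8636
T̂ = r·X + (1 − r)·M = 0.8636*89 + 0.1364*90 ≈ 76.8636 + 12.2727 ≈ 89.1364
SE_est = SD * √(r(1 − r)) = 13.0000 * √0.1178 ≈ 13.0000 * 0.3432 ≈ 4.4613
CI = 89.1364 ± 1.645 * 4.4613 → [81.7976, 96.4751]

[81.80, 96.48]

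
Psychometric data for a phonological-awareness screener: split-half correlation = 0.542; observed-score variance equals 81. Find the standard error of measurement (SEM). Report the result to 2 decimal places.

4.90

SD = √81 = 9.0000
Spearman-Brown: r = 2(0.542) / (1 + 0.542) = 1.0840 / 1.5420 ≈ 0.7030
SEM = 9.0000×√(1 − 0.7030) ≈ 4.9049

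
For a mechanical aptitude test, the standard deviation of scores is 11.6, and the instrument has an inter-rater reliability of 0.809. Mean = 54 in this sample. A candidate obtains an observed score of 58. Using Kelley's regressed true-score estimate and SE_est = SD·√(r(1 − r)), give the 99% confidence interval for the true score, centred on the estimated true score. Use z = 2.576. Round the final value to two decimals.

[45.49, 68.98]

T̂ = r·X + (1 − r)·M = 0.809×58 + 0.191×54 = 46.922 + 10.314 ≃ 57.236
SE_est = SD × √(r(1 − r)) = 11.600 × √0.155 ≃ 11.600 × 0.393 ≃ 4.560
CI = 57.236 ± 2.576 × 4.560 → [45.490, 68.982]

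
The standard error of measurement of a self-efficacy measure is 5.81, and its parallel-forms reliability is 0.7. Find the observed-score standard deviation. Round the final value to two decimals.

σ = SEM·(1 − r)^(−1/2) ≈ 5.81×1.8257 ≈ 10.6076

10.61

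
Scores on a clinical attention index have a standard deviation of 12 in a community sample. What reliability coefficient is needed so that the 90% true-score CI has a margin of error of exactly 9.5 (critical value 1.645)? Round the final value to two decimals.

SEM needed = half-width / z = 9.5/1.645 ≈ 5.775
r = 1 − (5.775/12)² ≈ 1 − 0.232 ≈ 0.768

0.77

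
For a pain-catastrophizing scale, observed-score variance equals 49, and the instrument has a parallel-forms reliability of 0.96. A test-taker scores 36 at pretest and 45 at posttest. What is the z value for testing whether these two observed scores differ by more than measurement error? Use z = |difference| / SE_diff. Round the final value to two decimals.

4.55

SD = √49 = 7.000
SEM = 7.000×√(1 − 0.960) ≈ 1.400
SE_diff = SEM × √2 ≈ 1.400 × 1.414 ≈ 1.980
z = |36 − 45| / 1.980 = 9 / 1.980 ≈ 4.546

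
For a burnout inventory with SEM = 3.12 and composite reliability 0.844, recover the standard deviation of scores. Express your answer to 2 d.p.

7.90

σ = SEM·(1 − r)^(−1/2) ≈ 3.12*2.5318 ≈ 7.8994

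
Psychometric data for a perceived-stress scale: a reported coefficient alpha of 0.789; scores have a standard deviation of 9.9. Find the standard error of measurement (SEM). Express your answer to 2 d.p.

The standard error of measurement is 9.90000×√(1 − 0.78900) ≃ 9.90000×0.45935 ≃ 4.54754.

4.55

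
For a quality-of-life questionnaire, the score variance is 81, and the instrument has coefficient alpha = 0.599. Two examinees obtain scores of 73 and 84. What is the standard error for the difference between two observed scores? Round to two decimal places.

σ = 81^(1/2) = 9.00000
SEM = 9.00000*√(1 − 0.59900) ≈ 5.69921
SE_diff = √2 * SEM ≈ 8.05990

8.06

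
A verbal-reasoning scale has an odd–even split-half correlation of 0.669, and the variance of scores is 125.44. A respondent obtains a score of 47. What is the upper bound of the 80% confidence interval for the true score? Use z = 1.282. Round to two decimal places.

SD = √125.44 = 11.200
Full-length reliability (Spearman-Brown) = 2(0.669)/(1+0.669) ≃ 0.802
The standard error of measurement is 11.200·√(1 − 0.802) ≃ 11.200·0.445 ≃ 4.988.
Half-width = 1.282·4.988 ≃ 6.394
Upper limit = 47 + 6.394 ≃ 53.394

53.39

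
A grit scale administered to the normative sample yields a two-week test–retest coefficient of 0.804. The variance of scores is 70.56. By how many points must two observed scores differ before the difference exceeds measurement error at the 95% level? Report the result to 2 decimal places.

SD = √70.56 ≈ 8.400
SEM = 8.400 * √(1 − 0.804) = 8.400 * √0.196 ≈ 8.400 * 0.443 ≈ 3.719
SE_diff = SEM * √2 ≈ 3.719 * 1.414 ≈ 5.259
Smallest detectable difference = 1.96*5.259 ≈ 10.308

10.31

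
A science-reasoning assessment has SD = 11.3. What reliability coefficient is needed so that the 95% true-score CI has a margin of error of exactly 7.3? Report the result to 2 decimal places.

0.89

SEM needed = half-width / z = 7.3/1.96 ≈ 3.724
r = 1 − (3.724/11.3)² ≈ 1 − 0.109 ≈ 0.891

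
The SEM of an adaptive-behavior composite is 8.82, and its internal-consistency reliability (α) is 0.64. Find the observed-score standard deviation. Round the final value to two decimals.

SD = 8.82 / √(1 − 0.64) ≈ 14.70000

14.70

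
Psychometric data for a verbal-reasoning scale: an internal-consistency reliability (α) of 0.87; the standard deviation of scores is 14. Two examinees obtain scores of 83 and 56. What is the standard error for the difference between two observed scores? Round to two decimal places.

7.14

SEM = 14.000×√(1 − 0.870) ≃ 5.048
SE_diff = SEM × √2 ≃ 5.048 × 1.414 ≃ 7.139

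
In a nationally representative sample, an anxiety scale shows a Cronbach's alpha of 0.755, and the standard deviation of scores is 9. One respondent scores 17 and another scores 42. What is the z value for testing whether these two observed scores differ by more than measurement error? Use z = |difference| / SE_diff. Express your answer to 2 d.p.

3.97

The standard error of measurement is 9.0000*√(1 − 0.7550) ≈ 9.0000*0.4950 ≈ 4.4548.
Standard error of the difference = 4.4548·√2 ≈ 6.3000
z = 25 / 6.3000 ≈ 3.9683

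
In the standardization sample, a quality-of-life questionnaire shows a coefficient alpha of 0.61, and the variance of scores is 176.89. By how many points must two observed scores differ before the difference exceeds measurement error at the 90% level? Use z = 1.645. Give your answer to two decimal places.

19.32

SD = √176.89 = 13.300
SEM = 13.300×√(1 − 0.610) ≈ 8.306
Standard error of the difference = 8.306·√2 ≈ 11.746
Smallest detectable difference = 1.645×11.746 ≈ 19.323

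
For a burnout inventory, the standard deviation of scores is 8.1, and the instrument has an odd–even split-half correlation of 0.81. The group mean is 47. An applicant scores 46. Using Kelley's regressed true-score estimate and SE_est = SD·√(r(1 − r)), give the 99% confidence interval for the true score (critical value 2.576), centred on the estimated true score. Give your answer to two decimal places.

[39.71, 52.50]

r_full = 2·0.81 / (1 + 0.81) ≈ 0.895
T̂ = 0.895(46) + 0.105(47) ≈ 46.105
SE_est = SD × √(r(1 − r)) = 8.100 × √0.094 ≈ 8.100 × 0.307 ≈ 2.483
CI = 46.105 ± 2.576 × 2.483 → [39.709, 52.501]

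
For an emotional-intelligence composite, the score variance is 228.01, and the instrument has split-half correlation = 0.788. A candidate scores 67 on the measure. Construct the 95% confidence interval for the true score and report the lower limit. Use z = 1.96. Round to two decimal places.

σ = 228.01^(1/2) = 15.1000
r_full = 2·0.788 / (1 + 0.788) ≈ 0.8814
SEM = 15.1000×√(1 − 0.8814) ≈ 5.1995
1.96 × SEM ≈ 10.1910
Lower limit = 67 − 10.1910 ≈ 56.8090

56.81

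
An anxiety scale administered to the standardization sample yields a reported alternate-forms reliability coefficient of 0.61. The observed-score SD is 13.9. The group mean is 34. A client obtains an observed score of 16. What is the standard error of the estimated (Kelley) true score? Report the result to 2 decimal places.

6.78

SE_est = SD · √(r(1 − r)) = 13.90000 · √0.23790 ≈ 13.90000 · 0.48775 ≈ 6.77972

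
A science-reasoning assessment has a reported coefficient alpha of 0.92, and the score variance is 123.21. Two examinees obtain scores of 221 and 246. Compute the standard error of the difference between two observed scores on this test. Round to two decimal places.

4.44

SD = √123.21 = 11.1000
SEM = 11.1000·√(1 − 0.9200) ≈ 3.1396
Standard error of the difference = 3.1396·√2 ≈ 4.4400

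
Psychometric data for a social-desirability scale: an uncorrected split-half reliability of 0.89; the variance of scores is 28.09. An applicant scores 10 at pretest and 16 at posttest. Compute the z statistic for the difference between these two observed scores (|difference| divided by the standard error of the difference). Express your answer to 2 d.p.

SD = √28.09 = 5.300
Full-length reliability (Spearman-Brown) = 2(0.89)/(1+0.89) ≈ 0.942
SEM = 5.300 · √(1 − 0.942) = 5.300 · √0.058 ≈ 5.300 · 0.241 ≈ 1.279
SE_diff = √2 · SEM ≈ 1.808
z = |10 − 16| / 1.808 = 6 / 1.808 ≈ 3.318

3.32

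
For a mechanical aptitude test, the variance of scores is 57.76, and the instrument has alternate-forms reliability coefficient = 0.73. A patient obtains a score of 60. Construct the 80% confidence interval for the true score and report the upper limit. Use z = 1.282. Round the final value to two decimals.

SD = √57.76 = 7.6000
The standard error of measurement is 7.6000·√(1 − 0.7300) ≈ 7.6000·0.5196 ≈ 3.9491.
Margin = 1.282 · 3.9491 ≈ 5.0627
Upper limit = 60 + 5.0627 ≈ 65.0627

65.06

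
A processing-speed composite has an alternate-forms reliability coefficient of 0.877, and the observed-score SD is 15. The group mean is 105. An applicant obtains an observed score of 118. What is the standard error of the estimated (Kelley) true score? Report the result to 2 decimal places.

4.93

SE_est = SD × √(r(1 − r)) = 15.000 × √0.108 ≈ 15.000 × 0.328 ≈ 4.927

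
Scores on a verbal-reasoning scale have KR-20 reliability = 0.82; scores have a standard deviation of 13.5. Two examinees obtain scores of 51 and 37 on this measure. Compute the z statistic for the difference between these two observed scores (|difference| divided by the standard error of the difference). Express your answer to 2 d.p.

The standard error of measurement is 13.5000*√(1 − 0.8200) ≈ 13.5000*0.4243 ≈ 5.7276.
SE_diff = SEM * √2 ≈ 5.7276 * 1.4142 ≈ 8.1000
z = 14 / 8.1000 ≈ 1.7284

1.73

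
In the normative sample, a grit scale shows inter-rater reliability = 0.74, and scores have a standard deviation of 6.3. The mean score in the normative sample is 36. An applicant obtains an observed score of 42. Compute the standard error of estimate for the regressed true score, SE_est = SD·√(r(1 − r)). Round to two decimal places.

2.76

SE_est = SD * √(r(1 − r)) = 6.3000 * √0.1924 ≈ 6.3000 * 0.4386 ≈ 2.7634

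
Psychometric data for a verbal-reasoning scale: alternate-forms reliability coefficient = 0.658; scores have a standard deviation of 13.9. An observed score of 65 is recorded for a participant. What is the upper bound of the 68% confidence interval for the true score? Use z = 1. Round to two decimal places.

SEM = 13.900 * √(1 − 0.658) = 13.900 * √0.342 ≈ 13.900 * 0.585 ≈ 8.129
Margin = 1 * 8.129 ≈ 8.129
Upper limit = 65 + 8.129 ≈ 73.129

73.13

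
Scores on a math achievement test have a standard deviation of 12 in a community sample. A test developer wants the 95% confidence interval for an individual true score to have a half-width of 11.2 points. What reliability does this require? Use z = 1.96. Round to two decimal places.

Required SEM = 11.2 / 1.96 ≃ 5.714
r = 1 − (SEM / SD)² = 1 − (5.714 / 12)² ≃ 1 − 0.227 ≃ 0.773

0.77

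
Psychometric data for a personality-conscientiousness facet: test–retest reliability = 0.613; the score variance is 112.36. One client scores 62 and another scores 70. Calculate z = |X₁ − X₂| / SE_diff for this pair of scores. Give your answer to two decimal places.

0.86

SD = √112.36 ≈ 10.6000
SEM = 10.6000 * √(1 − 0.6130) = 10.6000 * √0.3870 ≈ 10.6000 * 0.6221 ≈ 6.5942
SE_diff = SEM * √2 ≈ 6.5942 * 1.4142 ≈ 9.3256
z = |62 − 70| / 9.3256 = 8 / 9.3256 ≈ 0.8579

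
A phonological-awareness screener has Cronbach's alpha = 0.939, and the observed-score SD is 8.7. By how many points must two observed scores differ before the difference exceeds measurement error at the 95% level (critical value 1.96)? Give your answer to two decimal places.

SEM = 8.70000·√(1 − 0.93900) ≈ 2.14874
SE_diff = √2 · SEM ≈ 3.03878
Minimum reliable difference = 1.96 · SE_diff ≈ 1.96 · 3.03878 ≈ 5.95601

5.96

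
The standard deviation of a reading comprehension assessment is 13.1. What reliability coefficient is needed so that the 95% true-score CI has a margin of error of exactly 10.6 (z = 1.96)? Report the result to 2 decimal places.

SEM needed = half-width / z = 10.6/1.96 ≈ 5.408
r = 1 − (SEM / SD)² = 1 − (5.408 / 13.1)² ≈ 1 − 0.170 ≈ 0.830

0.83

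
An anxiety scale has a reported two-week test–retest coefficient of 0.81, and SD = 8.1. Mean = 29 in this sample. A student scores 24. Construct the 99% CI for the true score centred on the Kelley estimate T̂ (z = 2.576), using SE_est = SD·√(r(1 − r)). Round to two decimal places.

T̂ = r·X + (1 − r)·M = 0.810×24 + 0.190×29 = 19.440 + 5.510 ≈ 24.950
SE_est = 8.100·√[r(1 − r)] ≈ 3.178
99% CI: 24.950 ± 8.186 ≈ (16.764, 33.136)

[16.76, 33.14]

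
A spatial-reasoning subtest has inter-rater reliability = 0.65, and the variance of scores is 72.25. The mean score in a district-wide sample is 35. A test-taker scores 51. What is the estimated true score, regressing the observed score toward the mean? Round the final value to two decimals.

T̂ = 0.65000(51) + 0.35000(35) ≃ 45.40000

45.40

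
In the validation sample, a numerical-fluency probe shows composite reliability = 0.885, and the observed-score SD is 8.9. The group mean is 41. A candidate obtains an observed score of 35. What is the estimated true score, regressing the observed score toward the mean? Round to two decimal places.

T̂ = r·X + (1 − r)·M = 0.8850·35 + 0.1150·41 = 30.9750 + 4.7150 ≈ 35.6900

35.69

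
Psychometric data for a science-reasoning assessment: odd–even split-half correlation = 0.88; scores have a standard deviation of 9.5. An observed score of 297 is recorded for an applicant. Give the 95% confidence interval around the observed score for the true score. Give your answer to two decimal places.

[292.30, 301.70]

r_full = 2·0.88 / (1 + 0.88) ≃ 0.93617
SEM = 9.50000 · √(1 − 0.93617) = 9.50000 · √0.06383 ≃ 9.50000 · 0.25265 ≃ 2.40013
Margin = 1.96 · 2.40013 ≃ 4.70426
CI = 297 ± 4.70426 → [292.29574, 301.70426]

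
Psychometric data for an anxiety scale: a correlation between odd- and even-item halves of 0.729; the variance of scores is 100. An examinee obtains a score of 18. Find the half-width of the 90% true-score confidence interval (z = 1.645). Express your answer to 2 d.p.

6.51

σ = 100^(1/2) = 10.0000
r_full = 2·0.729 / (1 + 0.729) ≈ 0.8433
SEM = 10.0000·√(1 − 0.8433) ≈ 3.9590
1.645 · SEM ≈ 6.5126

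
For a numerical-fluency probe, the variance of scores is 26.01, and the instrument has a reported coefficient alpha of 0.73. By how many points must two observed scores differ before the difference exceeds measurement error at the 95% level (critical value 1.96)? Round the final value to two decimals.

7.35

SD = √26.01 ≈ 5.100
SEM = 5.100 × √(1 − 0.730) = 5.100 × √0.270 ≈ 5.100 × 0.520 ≈ 2.650
SE_diff = √2 × SEM ≈ 3.748
Minimum reliable difference = 1.96 × SE_diff ≈ 1.96 × 3.748 ≈ 7.346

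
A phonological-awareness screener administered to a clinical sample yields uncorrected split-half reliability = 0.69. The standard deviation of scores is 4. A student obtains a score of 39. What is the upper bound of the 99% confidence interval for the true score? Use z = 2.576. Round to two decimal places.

r_full = 2·0.69 / (1 + 0.69) ≈ 0.81657
The standard error of measurement is 4.00000*√(1 − 0.81657) ≈ 4.00000*0.42829 ≈ 1.71316.
Half-width = 2.576*1.71316 ≈ 4.41310
Upper bound: 39 + 4.41310 = 43.41310

43.41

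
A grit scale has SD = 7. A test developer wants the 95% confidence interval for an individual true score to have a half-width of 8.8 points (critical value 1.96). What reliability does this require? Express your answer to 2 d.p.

0.59

Required SEM = 8.8 / 1.96 ≃ 4.490
r = 1 − (4.490/7)² ≃ 1 − 0.411 ≃ 0.589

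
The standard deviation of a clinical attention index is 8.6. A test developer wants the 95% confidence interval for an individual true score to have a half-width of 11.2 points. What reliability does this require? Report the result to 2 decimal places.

0.56

SEM needed = half-width / z = 11.2/1.96 ≈ 5.714
r = 1 − (5.714/8.6)² ≈ 1 − 0.441 ≈ 0.559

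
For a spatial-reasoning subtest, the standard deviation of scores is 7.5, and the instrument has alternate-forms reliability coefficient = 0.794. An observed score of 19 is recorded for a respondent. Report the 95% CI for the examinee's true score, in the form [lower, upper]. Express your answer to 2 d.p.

[12.33, 25.67]

SEM = 7.500 · √(1 − 0.794) = 7.500 · √0.206 ≈ 7.500 · 0.454 ≈ 3.404
1.96 · SEM ≈ 6.672
Interval: (12.328, 25.672)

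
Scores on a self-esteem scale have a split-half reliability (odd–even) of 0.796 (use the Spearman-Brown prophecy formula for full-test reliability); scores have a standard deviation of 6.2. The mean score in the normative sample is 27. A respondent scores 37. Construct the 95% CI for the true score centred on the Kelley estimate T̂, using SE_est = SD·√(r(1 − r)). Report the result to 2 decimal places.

[32.01, 39.72]

Spearman-Brown: r = 2(0.796) / (1 + 0.796) = 1.592 / 1.796 ≈ 0.886
T̂ = r·X + (1 − r)·M = 0.886×37 + 0.114×27 ≈ 32.797 + 3.067 ≈ 35.864
SE_est = 6.200×√(0.886×0.114) ≈ 1.967
95% CI: 35.864 ± 3.856 ≈ (32.008, 39.720)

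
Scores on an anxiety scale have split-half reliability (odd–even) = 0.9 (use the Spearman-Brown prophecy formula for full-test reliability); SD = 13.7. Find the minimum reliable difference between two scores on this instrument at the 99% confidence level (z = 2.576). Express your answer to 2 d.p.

Spearman-Brown: r = 2(0.9) / (1 + 0.9) = 1.8000 / 1.9000 ≃ 0.9474
The standard error of measurement is 13.7000*√(1 − 0.9474) ≃ 13.7000*0.2294 ≃ 3.1430.
SE_diff = √2 * SEM ≃ 4.4449
Minimum reliable difference = 2.576 * SE_diff ≃ 2.576 * 4.4449 ≃ 11.4500

11.45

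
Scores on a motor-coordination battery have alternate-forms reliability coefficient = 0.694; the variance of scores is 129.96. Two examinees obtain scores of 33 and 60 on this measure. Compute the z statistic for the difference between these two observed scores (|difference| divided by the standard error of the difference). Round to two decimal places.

3.03

σ = 129.96^(1/2) = 11.4000
SEM = 11.4000 * √(1 − 0.6940) = 11.4000 * √0.3060 ≈ 11.4000 * 0.5532 ≈ 6.3062
Standard error of the difference = 6.3062·√2 ≈ 8.9183
z = 27 / 8.9183 ≈ 3.0275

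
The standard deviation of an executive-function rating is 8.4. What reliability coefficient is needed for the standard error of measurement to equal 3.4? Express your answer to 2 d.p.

0.84

r = 1 − (SEM / SD)² = 1 − (3.400 / 8.4)² ≃ 1 − 0.164 ≃ 0.836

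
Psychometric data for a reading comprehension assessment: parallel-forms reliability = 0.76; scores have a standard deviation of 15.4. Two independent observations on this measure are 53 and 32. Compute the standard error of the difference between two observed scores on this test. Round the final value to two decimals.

10.67

The standard error of measurement is 15.4000*√(1 − 0.7600) ≈ 15.4000*0.4899 ≈ 7.5444.
Standard error of the difference = 7.5444·√2 ≈ 10.6694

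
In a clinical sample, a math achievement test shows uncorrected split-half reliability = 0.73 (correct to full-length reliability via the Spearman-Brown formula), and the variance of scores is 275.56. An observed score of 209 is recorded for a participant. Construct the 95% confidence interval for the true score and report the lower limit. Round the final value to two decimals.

196.15

SD = √275.56 ≃ 16.6000
Spearman-Brown: r = 2(0.73) / (1 + 0.73) = 1.4600 / 1.7300 ≃ 0.8439
SEM = 16.6000 · √(1 − 0.8439) = 16.6000 · √0.1561 ≃ 16.6000 · 0.3951 ≃ 6.5579
Half-width = 1.96·6.5579 ≃ 12.8535
Lower bound: 209 − 12.8535 = 196.1465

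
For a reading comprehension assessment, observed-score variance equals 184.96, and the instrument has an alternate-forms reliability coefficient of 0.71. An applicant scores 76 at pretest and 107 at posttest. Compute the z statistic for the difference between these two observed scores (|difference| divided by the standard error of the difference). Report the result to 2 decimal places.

2.99

SD = √184.96 ≈ 13.60000
The standard error of measurement is 13.60000×√(1 − 0.71000) ≈ 13.60000×0.53852 ≈ 7.32382.
SE_diff = SEM × √2 ≈ 7.32382 × 1.41421 ≈ 10.35745
z = |76 − 107| / 10.35745 = 31 / 10.35745 ≈ 2.99301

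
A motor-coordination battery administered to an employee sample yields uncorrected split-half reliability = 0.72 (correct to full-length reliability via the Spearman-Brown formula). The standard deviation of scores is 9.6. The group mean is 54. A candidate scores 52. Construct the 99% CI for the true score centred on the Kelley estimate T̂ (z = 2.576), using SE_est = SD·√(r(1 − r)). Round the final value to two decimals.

Spearman-Brown: r = 2(0.72) / (1 + 0.72) = 1.440 / 1.720 ≈ 0.837
T̂ = r·X + (1 − r)·M = 0.837*52 + 0.163*54 ≈ 43.535 + 8.791 ≈ 52.326
SE_est = SD * √(r(1 − r)) = 9.600 * √0.136 ≈ 9.600 * 0.369 ≈ 3.544
99% CI: 52.326 ± 9.130 ≈ (43.196, 61.455)

[43.20, 61.46]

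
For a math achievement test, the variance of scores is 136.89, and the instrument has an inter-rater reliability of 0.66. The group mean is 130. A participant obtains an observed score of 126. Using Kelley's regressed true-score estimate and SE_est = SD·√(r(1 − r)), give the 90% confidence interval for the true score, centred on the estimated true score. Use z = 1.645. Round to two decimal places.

[118.24, 136.48]

SD = √136.89 ≈ 11.7000
T̂ = r·X + (1 − r)·M = 0.6600·126 + 0.3400·130 = 83.1600 + 44.2000 ≈ 127.3600
SE_est = SD · √(r(1 − r)) = 11.7000 · √0.2244 ≈ 11.7000 · 0.4737 ≈ 5.5424
CI = 127.3600 ± 1.645 · 5.5424 → [118.2428, 136.4772]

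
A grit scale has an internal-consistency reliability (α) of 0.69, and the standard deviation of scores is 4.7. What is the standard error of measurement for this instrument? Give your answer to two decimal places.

2.62

SEM = 4.700 * √(1 − 0.690) = 4.700 * √0.310 ≈ 4.700 * 0.557 ≈ 2.617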